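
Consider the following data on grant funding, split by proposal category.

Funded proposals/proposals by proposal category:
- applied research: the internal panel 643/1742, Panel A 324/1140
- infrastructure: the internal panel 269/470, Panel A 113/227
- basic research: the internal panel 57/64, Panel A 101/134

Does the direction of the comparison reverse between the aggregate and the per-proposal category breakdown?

No

Applied research: the internal panel 643/1742 = 36.9%, Panel A 324/1140 = 28.4% → the internal panel
Infrastructure: the internal panel 269/470 = 57.2%, Panel A 113/227 = 49.8% → the internal panel
Basic research: the internal panel 57/64 = 89.1%, Panel A 101/134 = 75.4% → the internal panel
Overall: the internal panel 969/2276 = 42.6%, Panel A 538/1501 = 35.8% → the internal panel
The internal panel wins overall and in every proposal group — no reversal.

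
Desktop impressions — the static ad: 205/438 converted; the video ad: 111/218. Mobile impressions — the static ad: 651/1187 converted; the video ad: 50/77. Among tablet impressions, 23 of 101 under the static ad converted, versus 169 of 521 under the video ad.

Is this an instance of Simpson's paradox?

Yes

Desktop: the static ad 205/438 = 46.8%, the video ad 111/218 = 50.9% → the video ad
Mobile: the static ad 651/1187 = 54.8%, the video ad 50/77 = 64.9% → the video ad
Tablet: the static ad 23/101 = 22.8%, the video ad 169/521 = 32.4% → the video ad
Overall: the static ad 879/1726 = 50.9%, the video ad 330/816 = 40.4% → the static ad
The video ad wins each device group but the static ad wins overall — the comparison reverses. The video ad's impressions skew toward tablet, which has a lower base rate.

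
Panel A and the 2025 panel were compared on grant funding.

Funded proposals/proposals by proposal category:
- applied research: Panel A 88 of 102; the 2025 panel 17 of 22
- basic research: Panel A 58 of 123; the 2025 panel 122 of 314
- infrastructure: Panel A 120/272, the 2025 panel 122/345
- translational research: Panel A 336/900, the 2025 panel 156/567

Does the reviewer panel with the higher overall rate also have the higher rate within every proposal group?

Applied research: Panel A 88/102 = 86.3%, the 2025 panel 17/22 = 77.3% → Panel A
Basic research: Panel A 58/123 = 47.2%, the 2025 panel 122/314 = 38.9% → Panel A
Infrastructure: Panel A 120/272 = 44.1%, the 2025 panel 122/345 = 35.4% → Panel A
Translational research: Panel A 336/900 = 37.3%, the 2025 panel 156/567 = 27.5% → Panel A
Overall: Panel A 602/1397 = 43.1%, the 2025 panel 417/1248 = 33.4% → Panel A
Panel A wins overall and in every proposal group — no reversal.

Yes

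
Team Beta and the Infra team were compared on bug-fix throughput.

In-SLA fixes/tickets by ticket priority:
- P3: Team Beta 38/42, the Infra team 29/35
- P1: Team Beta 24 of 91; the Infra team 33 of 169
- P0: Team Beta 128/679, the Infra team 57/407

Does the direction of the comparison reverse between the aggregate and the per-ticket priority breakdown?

No

P3: Team Beta 38/42 = 90.5%, the Infra team 29/35 = 82.9% → Team Beta
P1: Team Beta 24/91 = 26.4%, the Infra team 33/169 = 19.5% → Team Beta
P0: Team Beta 128/679 = 18.9%, the Infra team 57/407 = 14.0% → Team Beta
Overall: Team Beta 190/812 = 23.4%, the Infra team 119/611 = 19.5% → Team Beta
Team Beta wins overall and in every ticket group — no reversal.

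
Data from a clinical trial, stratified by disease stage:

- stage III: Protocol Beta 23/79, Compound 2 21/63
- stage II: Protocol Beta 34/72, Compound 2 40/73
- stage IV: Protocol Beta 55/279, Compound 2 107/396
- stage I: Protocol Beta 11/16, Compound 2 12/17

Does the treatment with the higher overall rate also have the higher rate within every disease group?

Yes

Stage III: Protocol Beta 23/79 = 29.1%, Compound 2 21/63 = 33.3% → Compound 2
Stage II: Protocol Beta 34/72 = 47.2%, Compound 2 40/73 = 54.8% → Compound 2
Stage IV: Protocol Beta 55/279 = 19.7%, Compound 2 107/396 = 27.0% → Compound 2
Stage I: Protocol Beta 11/16 = 68.8%, Compound 2 12/17 = 70.6% → Compound 2
Overall: Protocol Beta 123/446 = 27.6%, Compound 2 180/549 = 32.8% → Compound 2
Compound 2 wins overall and in every disease group — no reversal.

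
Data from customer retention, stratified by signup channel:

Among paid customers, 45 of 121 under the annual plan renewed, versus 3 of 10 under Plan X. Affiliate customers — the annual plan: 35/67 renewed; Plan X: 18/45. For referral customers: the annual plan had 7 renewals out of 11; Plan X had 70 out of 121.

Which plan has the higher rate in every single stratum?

Paid: the annual plan 45/121 = 37.2%, Plan X 3/10 = 30.0% → the annual plan
Affiliate: the annual plan 35/67 = 52.2%, Plan X 18/45 = 40.0% → the annual plan
Referral: the annual plan 7/11 = 63.6%, Plan X 70/121 = 57.9% → the annual plan
The annual plan has the higher rate in all 3 groups.

the annual plan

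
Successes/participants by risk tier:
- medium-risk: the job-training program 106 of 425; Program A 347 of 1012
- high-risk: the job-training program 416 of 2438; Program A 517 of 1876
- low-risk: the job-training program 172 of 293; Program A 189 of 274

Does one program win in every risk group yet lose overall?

No

Medium-risk: the job-training program 106/425 = 24.9%, Program A 347/1012 = 34.3% → Program A
High-risk: the job-training program 416/2438 = 17.1%, Program A 517/1876 = 27.6% → Program A
Low-risk: the job-training program 172/293 = 58.7%, Program A 189/274 = 69.0% → Program A
Overall: the job-training program 694/3156 = 22.0%, Program A 1053/3162 = 33.3% → Program A
Program A wins overall and in every risk group — no reversal.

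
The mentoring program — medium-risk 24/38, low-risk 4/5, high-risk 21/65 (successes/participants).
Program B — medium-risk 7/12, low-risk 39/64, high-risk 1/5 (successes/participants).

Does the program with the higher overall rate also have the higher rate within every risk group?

Medium-risk: the mentoring program 24/38 = 63.2%, Program B 7/12 = 58.3% → the mentoring program
Low-risk: the mentoring program 4/5 = 80.0%, Program B 39/64 = 60.9% → the mentoring program
High-risk: the mentoring program 21/65 = 32.3%, Program B 1/5 = 20.0% → the mentoring program
Overall: the mentoring program 49/108 = 45.4%, Program B 47/81 = 58.0% → Program B
The mentoring program wins each risk group but Program B wins overall — the comparison reverses. The mentoring program's participants skew toward high-risk, which has a lower base rate.

No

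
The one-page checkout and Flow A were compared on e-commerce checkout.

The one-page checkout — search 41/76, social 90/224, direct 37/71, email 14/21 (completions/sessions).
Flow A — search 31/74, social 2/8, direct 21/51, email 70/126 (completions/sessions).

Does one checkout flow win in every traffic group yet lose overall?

Search: the one-page checkout 41/76 = 53.9%, Flow A 31/74 = 41.9% → the one-page checkout
Social: the one-page checkout 90/224 = 40.2%, Flow A 2/8 = 25.0% → the one-page checkout
Direct: the one-page checkout 37/71 = 52.1%, Flow A 21/51 = 41.2% → the one-page checkout
Email: the one-page checkout 14/21 = 66.7%, Flow A 70/126 = 55.6% → the one-page checkout
Overall: the one-page checkout 182/392 = 46.4%, Flow A 124/259 = 47.9% → Flow A
The one-page checkout wins each traffic group but Flow A wins overall — the comparison reverses. The one-page checkout's sessions skew toward social, which has a lower base rate.

Yes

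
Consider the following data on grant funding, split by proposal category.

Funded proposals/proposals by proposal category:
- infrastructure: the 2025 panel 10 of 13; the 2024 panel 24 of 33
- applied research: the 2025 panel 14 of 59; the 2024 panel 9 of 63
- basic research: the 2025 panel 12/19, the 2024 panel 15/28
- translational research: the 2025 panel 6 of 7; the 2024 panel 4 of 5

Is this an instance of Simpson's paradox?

Infrastructure: the 2025 panel 10/13 = 76.9%, the 2024 panel 24/33 = 72.7% → the 2025 panel
Applied research: the 2025 panel 14/59 = 23.7%, the 2024 panel 9/63 = 14.3% → the 2025 panel
Basic research: the 2025 panel 12/19 = 63.2%, the 2024 panel 15/28 = 53.6% → the 2025 panel
Translational research: the 2025 panel 6/7 = 85.7%, the 2024 panel 4/5 = 80.0% → the 2025 panel
Overall: the 2025 panel 42/98 = 42.9%, the 2024 panel 52/129 = 40.3% → the 2025 panel
The 2025 panel wins overall and in every proposal group — no reversal.

No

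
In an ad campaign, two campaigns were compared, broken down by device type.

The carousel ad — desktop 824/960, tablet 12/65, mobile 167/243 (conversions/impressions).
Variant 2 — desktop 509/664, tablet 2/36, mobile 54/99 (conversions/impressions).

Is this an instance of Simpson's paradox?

No

Desktop: the carousel ad 824/960 = 85.8%, Variant 2 509/664 = 76.7% → the carousel ad
Tablet: the carousel ad 12/65 = 18.5%, Variant 2 2/36 = 5.6% → the carousel ad
Mobile: the carousel ad 167/243 = 68.7%, Variant 2 54/99 = 54.5% → the carousel ad
Overall: the carousel ad 1003/1268 = 79.1%, Variant 2 565/799 = 70.7% → the carousel ad
The carousel ad wins overall and in every device group — no reversal.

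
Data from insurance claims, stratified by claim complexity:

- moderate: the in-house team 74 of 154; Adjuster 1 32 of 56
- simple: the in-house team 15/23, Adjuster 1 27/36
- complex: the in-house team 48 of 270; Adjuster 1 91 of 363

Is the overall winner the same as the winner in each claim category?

Yes

Moderate: the in-house team 74/154 = 48.1%, Adjuster 1 32/56 = 57.1% → Adjuster 1
Simple: the in-house team 15/23 = 65.2%, Adjuster 1 27/36 = 75.0% → Adjuster 1
Complex: the in-house team 48/270 = 17.8%, Adjuster 1 91/363 = 25.1% → Adjuster 1
Overall: the in-house team 137/447 = 30.6%, Adjuster 1 150/455 = 33.0% → Adjuster 1
Adjuster 1 wins overall and in every claim group — no reversal.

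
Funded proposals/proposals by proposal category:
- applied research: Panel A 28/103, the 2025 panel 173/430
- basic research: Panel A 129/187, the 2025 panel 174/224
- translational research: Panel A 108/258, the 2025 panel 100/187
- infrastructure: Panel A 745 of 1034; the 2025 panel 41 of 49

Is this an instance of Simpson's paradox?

Yes

Applied research: Panel A 28/103 = 27.2%, the 2025 panel 173/430 = 40.2% → the 2025 panel
Basic research: Panel A 129/187 = 69.0%, the 2025 panel 174/224 = 77.7% → the 2025 panel
Translational research: Panel A 108/258 = 41.9%, the 2025 panel 100/187 = 53.5% → the 2025 panel
Infrastructure: Panel A 745/1034 = 72.1%, the 2025 panel 41/49 = 83.7% → the 2025 panel
Overall: Panel A 1010/1582 = 63.8%, the 2025 panel 488/890 = 54.8% → Panel A
The 2025 panel wins each proposal group but Panel A wins overall — the comparison reverses. The 2025 panel's proposals skew toward applied research, which has a lower base rate.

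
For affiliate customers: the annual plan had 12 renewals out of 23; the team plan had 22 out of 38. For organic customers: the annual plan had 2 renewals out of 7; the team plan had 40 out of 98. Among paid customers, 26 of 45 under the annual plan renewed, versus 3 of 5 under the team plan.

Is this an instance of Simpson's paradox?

Affiliate: the annual plan 12/23 = 52.2%, the team plan 22/38 = 57.9% → the team plan
Organic: the annual plan 2/7 = 28.6%, the team plan 40/98 = 40.8% → the team plan
Paid: the annual plan 26/45 = 57.8%, the team plan 3/5 = 60.0% → the team plan
Overall: the annual plan 40/75 = 53.3%, the team plan 65/141 = 46.1% → the annual plan
The team plan wins each signup group but the annual plan wins overall — the comparison reverses. The team plan's customers skew toward organic, which has a lower base rate.

Yes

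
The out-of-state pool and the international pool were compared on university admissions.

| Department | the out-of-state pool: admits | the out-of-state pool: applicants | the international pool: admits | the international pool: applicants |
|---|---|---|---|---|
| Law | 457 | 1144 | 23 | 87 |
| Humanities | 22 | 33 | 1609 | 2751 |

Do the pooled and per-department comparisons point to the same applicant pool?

No

Law: the out-of-state pool 457/1144 = 39.9%, the international pool 23/87 = 26.4% → the out-of-state pool
Humanities: the out-of-state pool 22/33 = 66.7%, the international pool 1609/2751 = 58.5% → the out-of-state pool
Overall: the out-of-state pool 479/1177 = 40.7%, the international pool 1632/2838 = 57.5% → the international pool
The out-of-state pool wins each department group but the international pool wins overall — the comparison reverses. The out-of-state pool's applicants skew toward Law, which has a lower base rate.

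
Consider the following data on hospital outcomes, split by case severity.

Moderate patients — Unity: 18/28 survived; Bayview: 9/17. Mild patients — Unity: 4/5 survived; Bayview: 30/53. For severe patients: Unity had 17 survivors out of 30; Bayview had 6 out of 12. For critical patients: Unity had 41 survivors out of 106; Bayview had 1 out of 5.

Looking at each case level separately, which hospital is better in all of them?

Moderate: Unity 18/28 = 64.3%, Bayview 9/17 = 52.9% → Unity
Mild: Unity 4/5 = 80.0%, Bayview 30/53 = 56.6% → Unity
Severe: Unity 17/30 = 56.7%, Bayview 6/12 = 50.0% → Unity
Critical: Unity 41/106 = 38.7%, Bayview 1/5 = 20.0% → Unity
Unity has the higher rate in all 4 groups.

Unity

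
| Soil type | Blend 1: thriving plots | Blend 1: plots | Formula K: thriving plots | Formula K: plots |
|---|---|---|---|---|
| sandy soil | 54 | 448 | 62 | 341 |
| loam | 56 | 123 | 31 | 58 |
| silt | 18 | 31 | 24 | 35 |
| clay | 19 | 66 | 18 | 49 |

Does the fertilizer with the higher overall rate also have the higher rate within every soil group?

Sandy soil: Blend 1 54/448 = 12.1%, Formula K 62/341 = 18.2% → Formula K
Loam: Blend 1 56/123 = 45.5%, Formula K 31/58 = 53.4% → Formula K
Silt: Blend 1 18/31 = 58.1%, Formula K 24/35 = 68.6% → Formula K
Clay: Blend 1 19/66 = 28.8%, Formula K 18/49 = 36.7% → Formula K
Overall: Blend 1 147/668 = 22.0%, Formula K 135/483 = 28.0% → Formula K
Formula K wins overall and in every soil group — no reversal.

Yes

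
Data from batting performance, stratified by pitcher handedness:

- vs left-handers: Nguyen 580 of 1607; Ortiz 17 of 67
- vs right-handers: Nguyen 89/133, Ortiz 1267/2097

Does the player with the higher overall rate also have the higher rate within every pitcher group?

Vs left-handers: Nguyen 580/1607 = 36.1%, Ortiz 17/67 = 25.4% → Nguyen
Vs right-handers: Nguyen 89/133 = 66.9%, Ortiz 1267/2097 = 60.4% → Nguyen
Overall: Nguyen 669/1740 = 38.4%, Ortiz 1284/2164 = 59.3% → Ortiz
Nguyen wins each pitcher group but Ortiz wins overall — the comparison reverses. Nguyen's at-bats skew toward vs left-handers, which has a lower base rate.

No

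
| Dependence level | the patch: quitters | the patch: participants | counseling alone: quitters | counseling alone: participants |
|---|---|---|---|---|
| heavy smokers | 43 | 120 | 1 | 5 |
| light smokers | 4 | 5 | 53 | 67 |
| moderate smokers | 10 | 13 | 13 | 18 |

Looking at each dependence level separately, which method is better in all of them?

the patch

Heavy smokers: the patch 43/120 = 35.8%, counseling alone 1/5 = 20.0% → the patch
Light smokers: the patch 4/5 = 80.0%, counseling alone 53/67 = 79.1% → the patch
Moderate smokers: the patch 10/13 = 76.9%, counseling alone 13/18 = 72.2% → the patch
The patch has the higher rate in all 3 groups.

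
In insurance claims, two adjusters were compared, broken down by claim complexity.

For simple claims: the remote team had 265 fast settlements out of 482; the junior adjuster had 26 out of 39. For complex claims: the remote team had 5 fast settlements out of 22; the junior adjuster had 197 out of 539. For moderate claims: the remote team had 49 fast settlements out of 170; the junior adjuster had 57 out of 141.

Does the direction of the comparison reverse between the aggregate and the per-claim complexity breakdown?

Simple: the remote team 265/482 = 55.0%, the junior adjuster 26/39 = 66.7% → the junior adjuster
Complex: the remote team 5/22 = 22.7%, the junior adjuster 197/539 = 36.5% → the junior adjuster
Moderate: the remote team 49/170 = 28.8%, the junior adjuster 57/141 = 40.4% → the junior adjuster
Overall: the remote team 319/674 = 47.3%, the junior adjuster 280/719 = 38.9% → the remote team
The junior adjuster wins each claim group but the remote team wins overall — the comparison reverses. The junior adjuster's claims skew toward complex, which has a lower base rate.

Yes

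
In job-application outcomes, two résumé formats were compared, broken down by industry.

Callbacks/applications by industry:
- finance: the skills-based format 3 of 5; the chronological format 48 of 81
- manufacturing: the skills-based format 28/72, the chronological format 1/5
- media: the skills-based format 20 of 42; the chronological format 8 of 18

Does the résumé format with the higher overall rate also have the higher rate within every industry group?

No

Finance: the skills-based format 3/5 = 60.0%, the chronological format 48/81 = 59.3% → the skills-based format
Manufacturing: the skills-based format 28/72 = 38.9%, the chronological format 1/5 = 20.0% → the skills-based format
Media: the skills-based format 20/42 = 47.6%, the chronological format 8/18 = 44.4% → the skills-based format
Overall: the skills-based format 51/119 = 42.9%, the chronological format 57/104 = 54.8% → the chronological format
The skills-based format wins each industry group but the chronological format wins overall — the comparison reverses. The skills-based format's applications skew toward manufacturing, which has a lower base rate.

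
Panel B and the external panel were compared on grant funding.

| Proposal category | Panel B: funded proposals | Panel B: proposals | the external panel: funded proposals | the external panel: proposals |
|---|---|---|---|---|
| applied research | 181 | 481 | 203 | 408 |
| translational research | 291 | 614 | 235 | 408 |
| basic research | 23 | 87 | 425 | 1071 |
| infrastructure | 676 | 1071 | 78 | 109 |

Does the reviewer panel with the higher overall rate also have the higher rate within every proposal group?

No

Applied research: Panel B 181/481 = 37.6%, the external panel 203/408 = 49.8% → the external panel
Translational research: Panel B 291/614 = 47.4%, the external panel 235/408 = 57.6% → the external panel
Basic research: Panel B 23/87 = 26.4%, the external panel 425/1071 = 39.7% → the external panel
Infrastructure: Panel B 676/1071 = 63.1%, the external panel 78/109 = 71.6% → the external panel
Overall: Panel B 1171/2253 = 52.0%, the external panel 941/1996 = 47.1% → Panel B
The external panel wins each proposal group but Panel B wins overall — the comparison reverses. The external panel's proposals skew toward basic research, which has a lower base rate.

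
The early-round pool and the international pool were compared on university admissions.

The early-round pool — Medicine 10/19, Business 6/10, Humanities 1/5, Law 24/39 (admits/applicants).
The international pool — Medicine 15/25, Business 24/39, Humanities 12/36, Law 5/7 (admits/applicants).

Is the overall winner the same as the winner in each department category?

Medicine: the early-round pool 10/19 = 52.6%, the international pool 15/25 = 60.0% → the international pool
Business: the early-round pool 6/10 = 60.0%, the international pool 24/39 = 61.5% → the international pool
Humanities: the early-round pool 1/5 = 20.0%, the international pool 12/36 = 33.3% → the international pool
Law: the early-round pool 24/39 = 61.5%, the international pool 5/7 = 71.4% → the international pool
Overall: the early-round pool 41/73 = 56.2%, the international pool 56/107 = 52.3% → the early-round pool
The international pool wins each department group but the early-round pool wins overall — the comparison reverses. The international pool's applicants skew toward Humanities, which has a lower base rate.

No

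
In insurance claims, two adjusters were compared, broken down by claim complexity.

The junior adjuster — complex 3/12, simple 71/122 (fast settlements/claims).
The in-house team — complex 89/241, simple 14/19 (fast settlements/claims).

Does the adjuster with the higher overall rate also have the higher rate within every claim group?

Complex: the junior adjuster 3/12 = 25.0%, the in-house team 89/241 = 36.9% → the in-house team
Simple: the junior adjuster 71/122 = 58.2%, the in-house team 14/19 = 73.7% → the in-house team
Overall: the junior adjuster 74/134 = 55.2%, the in-house team 103/260 = 39.6% → the junior adjuster
The in-house team wins each claim group but the junior adjuster wins overall — the comparison reverses. The in-house team's claims skew toward complex, which has a lower base rate.

No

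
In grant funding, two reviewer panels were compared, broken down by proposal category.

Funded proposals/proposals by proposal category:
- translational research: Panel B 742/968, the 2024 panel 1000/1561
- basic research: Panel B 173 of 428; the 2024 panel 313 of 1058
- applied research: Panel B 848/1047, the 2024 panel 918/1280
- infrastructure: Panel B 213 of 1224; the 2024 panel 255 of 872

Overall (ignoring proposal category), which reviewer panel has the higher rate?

Panel B

Translational research: Panel B 742/968 = 76.7%, the 2024 panel 1000/1561 = 64.1% → Panel B
Basic research: Panel B 173/428 = 40.4%, the 2024 panel 313/1058 = 29.6% → Panel B
Applied research: Panel B 848/1047 = 81.0%, the 2024 panel 918/1280 = 71.7% → Panel B
Infrastructure: Panel B 213/1224 = 17.4%, the 2024 panel 255/872 = 29.2% → the 2024 panel
Overall: Panel B 1976/3667 = 53.9%, the 2024 panel 2486/4771 = 52.1% → Panel B
(Neither sweeps every proposal group, but Panel B has the higher pooled rate.)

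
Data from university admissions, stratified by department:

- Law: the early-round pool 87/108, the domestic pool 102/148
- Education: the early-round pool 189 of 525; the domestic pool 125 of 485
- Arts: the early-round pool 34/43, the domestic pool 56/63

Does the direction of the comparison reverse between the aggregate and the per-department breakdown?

No

Law: the early-round pool 87/108 = 80.6%, the domestic pool 102/148 = 68.9% → the early-round pool
Education: the early-round pool 189/525 = 36.0%, the domestic pool 125/485 = 25.8% → the early-round pool
Arts: the early-round pool 34/43 = 79.1%, the domestic pool 56/63 = 88.9% → the domestic pool
Overall: the early-round pool 310/676 = 45.9%, the domestic pool 283/696 = 40.7% → the early-round pool
Neither sweeps: the early-round pool wins 2 of 3 groups, the domestic pool wins 1. The early-round pool wins overall but not every group — no Simpson reversal.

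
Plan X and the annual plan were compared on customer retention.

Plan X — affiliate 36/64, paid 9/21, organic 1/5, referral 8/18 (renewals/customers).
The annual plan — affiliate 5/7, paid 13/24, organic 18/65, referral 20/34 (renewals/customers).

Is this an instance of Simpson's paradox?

Yes

Affiliate: Plan X 36/64 = 56.2%, the annual plan 5/7 = 71.4% → the annual plan
Paid: Plan X 9/21 = 42.9%, the annual plan 13/24 = 54.2% → the annual plan
Organic: Plan X 1/5 = 20.0%, the annual plan 18/65 = 27.7% → the annual plan
Referral: Plan X 8/18 = 44.4%, the annual plan 20/34 = 58.8% → the annual plan
Overall: Plan X 54/108 = 50.0%, the annual plan 56/130 = 43.1% → Plan X
The annual plan wins each signup group but Plan X wins overall — the comparison reverses. The annual plan's customers skew toward organic, which has a lower base rate.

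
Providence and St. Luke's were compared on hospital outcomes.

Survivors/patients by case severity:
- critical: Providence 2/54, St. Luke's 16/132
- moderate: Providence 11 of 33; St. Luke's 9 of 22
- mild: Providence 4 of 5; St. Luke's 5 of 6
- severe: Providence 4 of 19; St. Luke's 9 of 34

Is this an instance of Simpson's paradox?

Critical: Providence 2/54 = 3.7%, St. Luke's 16/132 = 12.1% → St. Luke's
Moderate: Providence 11/33 = 33.3%, St. Luke's 9/22 = 40.9% → St. Luke's
Mild: Providence 4/5 = 80.0%, St. Luke's 5/6 = 83.3% → St. Luke's
Severe: Providence 4/19 = 21.1%, St. Luke's 9/34 = 26.5% → St. Luke's
Overall: Providence 21/111 = 18.9%, St. Luke's 39/194 = 20.1% → St. Luke's
St. Luke's wins overall and in every case group — no reversal.

No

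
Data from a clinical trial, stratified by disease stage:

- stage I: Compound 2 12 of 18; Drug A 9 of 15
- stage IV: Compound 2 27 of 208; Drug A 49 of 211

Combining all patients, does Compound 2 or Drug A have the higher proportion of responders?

Drug A

Stage I: Compound 2 12/18 = 66.7%, Drug A 9/15 = 60.0% → Compound 2
Stage IV: Compound 2 27/208 = 13.0%, Drug A 49/211 = 23.2% → Drug A
Overall: Compound 2 39/226 = 17.3%, Drug A 58/226 = 25.7% → Drug A
(Neither sweeps every disease group, but Drug A has the higher pooled rate.)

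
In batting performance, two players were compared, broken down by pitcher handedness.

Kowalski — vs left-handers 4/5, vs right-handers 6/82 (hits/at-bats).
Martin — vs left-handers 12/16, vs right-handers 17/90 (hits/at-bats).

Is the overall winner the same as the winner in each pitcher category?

No

Vs left-handers: Kowalski 4/5 = 80.0%, Martin 12/16 = 75.0% → Kowalski
Vs right-handers: Kowalski 6/82 = 7.3%, Martin 17/90 = 18.9% → Martin
Overall: Kowalski 10/87 = 11.5%, Martin 29/106 = 27.4% → Martin
Neither sweeps: Kowalski wins 1 of 2 groups, Martin wins 1. Martin wins overall but not every group — no Simpson reversal.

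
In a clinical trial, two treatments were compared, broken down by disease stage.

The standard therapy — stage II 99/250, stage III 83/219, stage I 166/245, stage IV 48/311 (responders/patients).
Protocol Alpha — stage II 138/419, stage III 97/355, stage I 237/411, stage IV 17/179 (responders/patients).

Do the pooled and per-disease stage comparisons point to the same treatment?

Yes

Stage II: the standard therapy 99/250 = 39.6%, Protocol Alpha 138/419 = 32.9% → the standard therapy
Stage III: the standard therapy 83/219 = 37.9%, Protocol Alpha 97/355 = 27.3% → the standard therapy
Stage I: the standard therapy 166/245 = 67.8%, Protocol Alpha 237/411 = 57.7% → the standard therapy
Stage IV: the standard therapy 48/311 = 15.4%, Protocol Alpha 17/179 = 9.5% → the standard therapy
Overall: the standard therapy 396/1025 = 38.6%, Protocol Alpha 489/1364 = 35.9% → the standard therapy
The standard therapy wins overall and in every disease group — no reversal.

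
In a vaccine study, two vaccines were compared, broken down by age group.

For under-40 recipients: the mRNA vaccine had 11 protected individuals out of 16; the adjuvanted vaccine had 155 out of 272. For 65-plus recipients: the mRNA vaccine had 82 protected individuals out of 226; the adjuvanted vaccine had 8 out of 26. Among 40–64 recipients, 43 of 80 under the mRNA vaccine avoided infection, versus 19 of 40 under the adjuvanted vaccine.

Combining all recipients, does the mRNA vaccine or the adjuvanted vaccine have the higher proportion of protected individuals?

the adjuvanted vaccine

Under-40: the mRNA vaccine 11/16 = 68.8%, the adjuvanted vaccine 155/272 = 57.0% → the mRNA vaccine
65-plus: the mRNA vaccine 82/226 = 36.3%, the adjuvanted vaccine 8/26 = 30.8% → the mRNA vaccine
40–64: the mRNA vaccine 43/80 = 53.8%, the adjuvanted vaccine 19/40 = 47.5% → the mRNA vaccine
Overall: the mRNA vaccine 136/322 = 42.2%, the adjuvanted vaccine 182/338 = 53.8% → the adjuvanted vaccine
(The mRNA vaccine wins every age group but the adjuvanted vaccine wins overall — the mRNA vaccine's recipients skew toward the low-rate 65-plus group.)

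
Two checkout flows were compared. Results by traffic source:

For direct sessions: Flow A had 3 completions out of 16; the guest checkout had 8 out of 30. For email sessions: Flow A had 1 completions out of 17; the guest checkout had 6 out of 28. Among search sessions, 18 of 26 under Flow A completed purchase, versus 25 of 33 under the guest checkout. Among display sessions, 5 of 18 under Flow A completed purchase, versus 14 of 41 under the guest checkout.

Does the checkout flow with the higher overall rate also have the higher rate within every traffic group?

Yes

Direct: Flow A 3/16 = 18.8%, the guest checkout 8/30 = 26.7% → the guest checkout
Email: Flow A 1/17 = 5.9%, the guest checkout 6/28 = 21.4% → the guest checkout
Search: Flow A 18/26 = 69.2%, the guest checkout 25/33 = 75.8% → the guest checkout
Display: Flow A 5/18 = 27.8%, the guest checkout 14/41 = 34.1% → the guest checkout
Overall: Flow A 27/77 = 35.1%, the guest checkout 53/132 = 40.2% → the guest checkout
The guest checkout wins overall and in every traffic group — no reversal.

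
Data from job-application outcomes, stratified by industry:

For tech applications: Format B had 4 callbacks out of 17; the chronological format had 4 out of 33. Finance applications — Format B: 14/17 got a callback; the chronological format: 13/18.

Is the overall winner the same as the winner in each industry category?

Yes

Tech: Format B 4/17 = 23.5%, the chronological format 4/33 = 12.1% → Format B
Finance: Format B 14/17 = 82.4%, the chronological format 13/18 = 72.2% → Format B
Overall: Format B 18/34 = 52.9%, the chronological format 17/51 = 33.3% → Format B
Format B wins overall and in every industry group — no reversal.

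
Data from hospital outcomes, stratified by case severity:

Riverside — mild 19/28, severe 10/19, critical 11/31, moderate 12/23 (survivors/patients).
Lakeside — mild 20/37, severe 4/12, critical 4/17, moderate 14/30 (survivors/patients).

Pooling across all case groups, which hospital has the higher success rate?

Mild: Riverside 19/28 = 67.9%, Lakeside 20/37 = 54.1% → Riverside
Severe: Riverside 10/19 = 52.6%, Lakeside 4/12 = 33.3% → Riverside
Critical: Riverside 11/31 = 35.5%, Lakeside 4/17 = 23.5% → Riverside
Moderate: Riverside 12/23 = 52.2%, Lakeside 14/30 = 46.7% → Riverside
Overall: Riverside 52/101 = 51.5%, Lakeside 42/96 = 43.8% → Riverside

Riverside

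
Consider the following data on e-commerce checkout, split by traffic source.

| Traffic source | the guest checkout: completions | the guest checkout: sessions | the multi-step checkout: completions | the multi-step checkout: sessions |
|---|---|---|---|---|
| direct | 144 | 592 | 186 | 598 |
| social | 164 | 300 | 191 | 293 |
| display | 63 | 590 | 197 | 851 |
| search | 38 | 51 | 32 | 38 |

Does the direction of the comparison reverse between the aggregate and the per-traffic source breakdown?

Direct: the guest checkout 144/592 = 24.3%, the multi-step checkout 186/598 = 31.1% → the multi-step checkout
Social: the guest checkout 164/300 = 54.7%, the multi-step checkout 191/293 = 65.2% → the multi-step checkout
Display: the guest checkout 63/590 = 10.7%, the multi-step checkout 197/851 = 23.1% → the multi-step checkout
Search: the guest checkout 38/51 = 74.5%, the multi-step checkout 32/38 = 84.2% → the multi-step checkout
Overall: the guest checkout 409/1533 = 26.7%, the multi-step checkout 606/1780 = 34.0% → the multi-step checkout
The multi-step checkout wins overall and in every traffic group — no reversal.

No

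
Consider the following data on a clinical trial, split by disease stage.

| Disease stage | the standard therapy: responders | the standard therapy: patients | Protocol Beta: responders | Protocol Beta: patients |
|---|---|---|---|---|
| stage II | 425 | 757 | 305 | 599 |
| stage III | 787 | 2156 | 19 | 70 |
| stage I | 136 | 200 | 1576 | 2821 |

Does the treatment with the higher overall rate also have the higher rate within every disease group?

No

Stage II: the standard therapy 425/757 = 56.1%, Protocol Beta 305/599 = 50.9% → the standard therapy
Stage III: the standard therapy 787/2156 = 36.5%, Protocol Beta 19/70 = 27.1% → the standard therapy
Stage I: the standard therapy 136/200 = 68.0%, Protocol Beta 1576/2821 = 55.9% → the standard therapy
Overall: the standard therapy 1348/3113 = 43.3%, Protocol Beta 1900/3490 = 54.4% → Protocol Beta
The standard therapy wins each disease group but Protocol Beta wins overall — the comparison reverses. The standard therapy's patients skew toward stage III, which has a lower base rate.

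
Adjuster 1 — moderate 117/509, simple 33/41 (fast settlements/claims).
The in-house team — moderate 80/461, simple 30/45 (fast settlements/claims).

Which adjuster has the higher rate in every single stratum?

Moderate: Adjuster 1 117/509 = 23.0%, the in-house team 80/461 = 17.4% → Adjuster 1
Simple: Adjuster 1 33/41 = 80.5%, the in-house team 30/45 = 66.7% → Adjuster 1
Adjuster 1 has the higher rate in both groups.

Adjuster 1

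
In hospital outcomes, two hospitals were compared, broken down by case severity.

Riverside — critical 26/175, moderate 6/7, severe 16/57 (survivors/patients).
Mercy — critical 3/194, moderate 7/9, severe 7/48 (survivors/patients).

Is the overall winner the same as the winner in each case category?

Yes

Critical: Riverside 26/175 = 14.9%, Mercy 3/194 = 1.5% → Riverside
Moderate: Riverside 6/7 = 85.7%, Mercy 7/9 = 77.8% → Riverside
Severe: Riverside 16/57 = 28.1%, Mercy 7/48 = 14.6% → Riverside
Overall: Riverside 48/239 = 20.1%, Mercy 17/251 = 6.8% → Riverside
Riverside wins overall and in every case group — no reversal.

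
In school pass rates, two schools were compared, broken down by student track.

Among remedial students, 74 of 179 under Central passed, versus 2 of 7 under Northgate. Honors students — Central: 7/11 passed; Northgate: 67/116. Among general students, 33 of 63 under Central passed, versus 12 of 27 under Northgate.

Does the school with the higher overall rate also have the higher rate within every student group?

No

Remedial: Central 74/179 = 41.3%, Northgate 2/7 = 28.6% → Central
Honors: Central 7/11 = 63.6%, Northgate 67/116 = 57.8% → Central
General: Central 33/63 = 52.4%, Northgate 12/27 = 44.4% → Central
Overall: Central 114/253 = 45.1%, Northgate 81/150 = 54.0% → Northgate
Central wins each student group but Northgate wins overall — the comparison reverses. Central's students skew toward remedial, which has a lower base rate.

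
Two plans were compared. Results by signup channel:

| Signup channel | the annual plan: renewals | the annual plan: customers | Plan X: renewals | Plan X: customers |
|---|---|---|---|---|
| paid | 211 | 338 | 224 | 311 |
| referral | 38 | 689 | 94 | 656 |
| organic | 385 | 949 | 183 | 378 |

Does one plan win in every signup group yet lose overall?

No

Paid: the annual plan 211/338 = 62.4%, Plan X 224/311 = 72.0% → Plan X
Referral: the annual plan 38/689 = 5.5%, Plan X 94/656 = 14.3% → Plan X
Organic: the annual plan 385/949 = 40.6%, Plan X 183/378 = 48.4% → Plan X
Overall: the annual plan 634/1976 = 32.1%, Plan X 501/1345 = 37.2% → Plan X
Plan X wins overall and in every signup group — no reversal.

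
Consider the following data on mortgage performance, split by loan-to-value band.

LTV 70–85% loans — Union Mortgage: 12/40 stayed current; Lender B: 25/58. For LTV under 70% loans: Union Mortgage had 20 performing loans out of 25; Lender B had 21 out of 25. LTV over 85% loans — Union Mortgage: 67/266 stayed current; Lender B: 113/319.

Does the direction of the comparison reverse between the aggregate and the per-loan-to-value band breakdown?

No

LTV 70–85%: Union Mortgage 12/40 = 30.0%, Lender B 25/58 = 43.1% → Lender B
LTV under 70%: Union Mortgage 20/25 = 80.0%, Lender B 21/25 = 84.0% → Lender B
LTV over 85%: Union Mortgage 67/266 = 25.2%, Lender B 113/319 = 35.4% → Lender B
Overall: Union Mortgage 99/331 = 29.9%, Lender B 159/402 = 39.6% → Lender B
Lender B wins overall and in every loan-to-value group — no reversal.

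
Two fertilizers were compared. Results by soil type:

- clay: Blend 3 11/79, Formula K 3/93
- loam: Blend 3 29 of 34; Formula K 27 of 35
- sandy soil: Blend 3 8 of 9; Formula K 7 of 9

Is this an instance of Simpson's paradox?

Clay: Blend 3 11/79 = 13.9%, Formula K 3/93 = 3.2% → Blend 3
Loam: Blend 3 29/34 = 85.3%, Formula K 27/35 = 77.1% → Blend 3
Sandy soil: Blend 3 8/9 = 88.9%, Formula K 7/9 = 77.8% → Blend 3
Overall: Blend 3 48/122 = 39.3%, Formula K 37/137 = 27.0% → Blend 3
Blend 3 wins overall and in every soil group — no reversal.

No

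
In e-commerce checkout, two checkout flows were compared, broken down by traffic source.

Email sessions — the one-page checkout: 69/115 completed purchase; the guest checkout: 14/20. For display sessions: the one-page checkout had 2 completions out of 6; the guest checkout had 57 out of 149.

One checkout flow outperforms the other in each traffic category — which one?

the guest checkout

Email: the one-page checkout 69/115 = 60.0%, the guest checkout 14/20 = 70.0% → the guest checkout
Display: the one-page checkout 2/6 = 33.3%, the guest checkout 57/149 = 38.3% → the guest checkout
The guest checkout has the higher rate in both groups.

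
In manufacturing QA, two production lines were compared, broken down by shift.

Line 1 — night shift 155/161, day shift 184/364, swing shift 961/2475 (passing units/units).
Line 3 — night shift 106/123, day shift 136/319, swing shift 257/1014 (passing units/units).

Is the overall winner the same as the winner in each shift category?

Night shift: Line 1 155/161 = 96.3%, Line 3 106/123 = 86.2% → Line 1
Day shift: Line 1 184/364 = 50.5%, Line 3 136/319 = 42.6% → Line 1
Swing shift: Line 1 961/2475 = 38.8%, Line 3 257/1014 = 25.3% → Line 1
Overall: Line 1 1300/3000 = 43.3%, Line 3 499/1456 = 34.3% → Line 1
Line 1 wins overall and in every shift group — no reversal.

Yes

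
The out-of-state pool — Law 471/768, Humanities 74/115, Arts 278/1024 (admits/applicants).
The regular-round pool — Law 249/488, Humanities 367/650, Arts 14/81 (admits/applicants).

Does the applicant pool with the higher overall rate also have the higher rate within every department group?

No

Law: the out-of-state pool 471/768 = 61.3%, the regular-round pool 249/488 = 51.0% → the out-of-state pool
Humanities: the out-of-state pool 74/115 = 64.3%, the regular-round pool 367/650 = 56.5% → the out-of-state pool
Arts: the out-of-state pool 278/1024 = 27.1%, the regular-round pool 14/81 = 17.3% → the out-of-state pool
Overall: the out-of-state pool 823/1907 = 43.2%, the regular-round pool 630/1219 = 51.7% → the regular-round pool
The out-of-state pool wins each department group but the regular-round pool wins overall — the comparison reverses. The out-of-state pool's applicants skew toward Arts, which has a lower base rate.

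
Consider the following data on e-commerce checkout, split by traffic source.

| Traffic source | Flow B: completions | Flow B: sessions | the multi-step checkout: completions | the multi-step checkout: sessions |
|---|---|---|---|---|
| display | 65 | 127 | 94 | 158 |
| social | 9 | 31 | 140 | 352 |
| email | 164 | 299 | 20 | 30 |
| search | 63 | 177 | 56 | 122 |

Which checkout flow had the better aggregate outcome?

Display: Flow B 65/127 = 51.2%, the multi-step checkout 94/158 = 59.5% → the multi-step checkout
Social: Flow B 9/31 = 29.0%, the multi-step checkout 140/352 = 39.8% → the multi-step checkout
Email: Flow B 164/299 = 54.8%, the multi-step checkout 20/30 = 66.7% → the multi-step checkout
Search: Flow B 63/177 = 35.6%, the multi-step checkout 56/122 = 45.9% → the multi-step checkout
Overall: Flow B 301/634 = 47.5%, the multi-step checkout 310/662 = 46.8% → Flow B
(The multi-step checkout wins every traffic group but Flow B wins overall — the multi-step checkout's sessions skew toward the low-rate social group.)

Flow B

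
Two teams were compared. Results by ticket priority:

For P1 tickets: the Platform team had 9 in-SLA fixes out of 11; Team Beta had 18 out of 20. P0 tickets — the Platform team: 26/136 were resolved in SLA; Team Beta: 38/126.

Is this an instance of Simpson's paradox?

No

P1: the Platform team 9/11 = 81.8%, Team Beta 18/20 = 90.0% → Team Beta
P0: the Platform team 26/136 = 19.1%, Team Beta 38/126 = 30.2% → Team Beta
Overall: the Platform team 35/147 = 23.8%, Team Beta 56/146 = 38.4% → Team Beta
Team Beta wins overall and in every ticket group — no reversal.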